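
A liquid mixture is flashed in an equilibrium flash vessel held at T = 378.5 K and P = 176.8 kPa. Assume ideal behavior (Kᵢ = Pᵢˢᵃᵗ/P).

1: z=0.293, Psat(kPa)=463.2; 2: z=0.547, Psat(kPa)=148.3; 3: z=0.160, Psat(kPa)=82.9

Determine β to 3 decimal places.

Raoult's law: Kᵢ = Pᵢˢᵃᵗ/P = Pᵢˢᵃᵗ/176.8.
  K_1 = 463.2/176.8 = 2.61991, K_2 = 148.3/176.8 = 0.83880, K_3 = 82.9/176.8 = 0.46889
Material balance + equilibrium reduce to Σ zᵢ(Kᵢ−1)/(1+β(Kᵢ−1)) = 0.
Feasibility: ΣzᵢKᵢ = 1.301, Σzᵢ/Kᵢ = 1.105 — both > 1, two phases present.
Iterate (Newton) starting at β = 0.5:
  β = 0.500: g = 0.0506, g' = -0.335 → β = 0.651
  β = 0.651: g = 0.0026, g' = -0.305 → β = 0.660
Converged at β = 0.660.

β = 0.660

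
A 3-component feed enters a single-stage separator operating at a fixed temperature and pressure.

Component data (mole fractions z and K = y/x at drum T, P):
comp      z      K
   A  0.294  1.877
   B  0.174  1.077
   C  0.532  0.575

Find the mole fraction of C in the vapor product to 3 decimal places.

y_C = 0.327

Material balance + equilibrium reduce to Σ zᵢ(Kᵢ−1)/(1+V/F(Kᵢ−1)) = 0.
Feasibility: ΣzᵢKᵢ = 1.045, Σzᵢ/Kᵢ = 1.243 — both > 1, two phases present.
Newton iteration, V/F⁰ = 0.5:
  V/F = 0.500: g = -0.0950, g' = -0.265 → V/F = 0.142
  V/F = 0.142: g = 0.0020, g' = -0.289 → V/F = 0.149
Converged at V/F = 0.149.
Compositions from xᵢ = zᵢ/(1+V/F(Kᵢ−1)), yᵢ = Kᵢxᵢ:
  A: x = 0.260, y = 0.488
  B: x = 0.172, y = 0.185
  C: x = 0.568, y = 0.327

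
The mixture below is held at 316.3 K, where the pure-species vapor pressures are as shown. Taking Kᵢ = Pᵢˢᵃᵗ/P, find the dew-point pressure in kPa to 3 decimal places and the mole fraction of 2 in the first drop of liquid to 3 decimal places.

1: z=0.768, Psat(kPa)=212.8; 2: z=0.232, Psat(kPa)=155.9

Pdew = 196.188 kPa, x_2 = 0.292

At the dew point ψ → 1, so Σzᵢ/Kᵢ = 1 with Kᵢ = Pᵢˢᵃᵗ/P ⇒ 1/P = Σzᵢ/Pᵢˢᵃᵗ.
1/P = 0.768/212.8 + 0.232/155.9 = 0.005097 ⇒ P = 196.188 kPa
xᵢ = zᵢP/Pᵢˢᵃᵗ ⇒ x_2 = 0.232·196.188/155.9 = 0.292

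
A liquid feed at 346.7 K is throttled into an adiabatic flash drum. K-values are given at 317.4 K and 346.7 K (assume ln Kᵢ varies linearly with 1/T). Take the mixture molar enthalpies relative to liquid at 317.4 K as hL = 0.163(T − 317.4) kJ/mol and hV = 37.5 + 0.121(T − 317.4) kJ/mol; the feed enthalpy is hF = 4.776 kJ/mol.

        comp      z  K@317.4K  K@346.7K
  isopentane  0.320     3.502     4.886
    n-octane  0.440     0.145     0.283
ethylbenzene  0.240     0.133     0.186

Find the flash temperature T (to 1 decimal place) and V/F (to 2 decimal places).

T = 320.1 K, V/F = 0.12

Adiabatic flash: solve Rachford–Rice at each trial T, then check hF = ψ·hV(T) + (1−ψ)·hL(T).
  T = 317.4 K: K = (3.502, 0.145, 0.133), RR gives ψ = 0.101, H_out = 3.774 kJ/mol
  T = 346.7 K: K = (4.886, 0.283, 0.186), RR gives ψ = 0.251, H_out = 13.865 kJ/mol
  T = 332.0 K: K = (4.165, 0.205, 0.158), RR gives ψ = 0.180, H_out = 9.002 kJ/mol
  T = 324.7 K: K = (3.826, 0.173, 0.145), RR gives ψ = 0.142, H_out = 6.468 kJ/mol
  T = 321.0 K: K = (3.660, 0.158, 0.139), RR gives ψ = 0.122, H_out = 5.127 kJ/mol
  T = 319.2 K: K = (3.581, 0.152, 0.136), RR gives ψ = 0.111, H_out = 4.457 kJ/mol
Linear interpolation between T = 319.2 (H_out = 4.457) and T = 321.0 (H_out = 5.127) on hF = 4.776 gives T ≈ 320.1 K, at which ψ = 0.12.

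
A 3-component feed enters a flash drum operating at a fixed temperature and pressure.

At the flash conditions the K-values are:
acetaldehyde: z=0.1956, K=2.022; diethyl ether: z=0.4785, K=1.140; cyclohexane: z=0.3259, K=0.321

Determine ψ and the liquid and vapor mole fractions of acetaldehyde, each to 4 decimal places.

Material balance + equilibrium reduce to Σ zᵢ(Kᵢ−1)/(1+ψ(Kᵢ−1)) = 0.
Feasibility: ΣzᵢKᵢ = 1.0456, Σzᵢ/Kᵢ = 1.5317 — both > 1, two phases present.
Newton iteration, ψ⁰ = 0.5:
  ψ = 0.5000: g = -0.14012, g' = -0.4421 → ψ = 0.1830
  ψ = 0.1830: g = -0.01898, g' = -0.3498 → ψ = 0.1288
  ψ = 0.1288: g = -0.00004, g' = -0.3490 → ψ = 0.1287
Converged at ψ = 0.1287.
Compositions from xᵢ = zᵢ/(1+ψ(Kᵢ−1)), yᵢ = Kᵢxᵢ:
  acetaldehyde: x = 0.1729, y = 0.3495
  diethyl ether: x = 0.4700, y = 0.5358
  cyclohexane: x = 0.3571, y = 0.1146

ψ = 0.1287, x_acetaldehyde = 0.1729, y_acetaldehyde = 0.3495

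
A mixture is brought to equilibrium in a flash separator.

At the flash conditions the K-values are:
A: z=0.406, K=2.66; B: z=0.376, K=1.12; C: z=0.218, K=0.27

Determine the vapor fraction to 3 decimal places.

ψ = 0.737

Rachford–Rice: g(ψ) = Σ zᵢ(Kᵢ−1)/(1+ψ(Kᵢ−1)) = 0.
g(0) = ΣzᵢKᵢ − 1 = 0.560 and g(1) = 1 − Σzᵢ/Kᵢ = -0.296, so a root lies in (0, 1).
Newton iteration, ψ⁰ = 0.31:
  ψ = 0.310: g = 0.2828, g' = -0.687 → ψ = 0.722
  ψ = 0.722: g = 0.0118, g' = -0.755 → ψ = 0.737
Converged at ψ = 0.737.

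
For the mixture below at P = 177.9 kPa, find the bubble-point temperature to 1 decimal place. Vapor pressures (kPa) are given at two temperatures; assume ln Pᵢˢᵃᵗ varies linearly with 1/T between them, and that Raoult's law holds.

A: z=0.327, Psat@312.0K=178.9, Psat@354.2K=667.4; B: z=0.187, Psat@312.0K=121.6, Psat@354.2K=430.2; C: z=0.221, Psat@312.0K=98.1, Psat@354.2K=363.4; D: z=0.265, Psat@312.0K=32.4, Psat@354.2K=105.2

T = 326.0 K

Bubble-point temperature: ΣzᵢPᵢˢᵃᵗ(T) = P. Interpolate ln Pᵢˢᵃᵗ = aᵢ + bᵢ/T.
  T = 312.0 K: ΣzᵢPᵢˢᵃᵗ = 111.51 kPa
  T = 354.2 K: ΣzᵢPᵢˢᵃᵗ = 406.88 kPa
  T = 333.1 K: ΣzᵢPᵢˢᵃᵗ = 221.87 kPa
  T = 322.6 K: ΣzᵢPᵢˢᵃᵗ = 159.32 kPa
  T = 327.9 K: ΣzᵢPᵢˢᵃᵗ = 188.81 kPa
  T = 325.2 K: ΣzᵢPᵢˢᵃᵗ = 173.28 kPa
Interpolating between 325.2 K and 327.9 K gives T ≈ 326.0 K.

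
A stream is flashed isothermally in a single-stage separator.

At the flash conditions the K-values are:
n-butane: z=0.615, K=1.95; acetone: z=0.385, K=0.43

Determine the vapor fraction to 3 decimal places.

Binary case is linear: z₁(K₁−1)(1+ψ(K₂−1)) + z₂(K₂−1)(1+ψ(K₁−1)) = 0
⇒ ψ = [z₁(K₁−1)+z₂(K₂−1)] / [−(K₁−1)(K₂−1)] = 0.3648/0.5415 = 0.674

ψ = 0.674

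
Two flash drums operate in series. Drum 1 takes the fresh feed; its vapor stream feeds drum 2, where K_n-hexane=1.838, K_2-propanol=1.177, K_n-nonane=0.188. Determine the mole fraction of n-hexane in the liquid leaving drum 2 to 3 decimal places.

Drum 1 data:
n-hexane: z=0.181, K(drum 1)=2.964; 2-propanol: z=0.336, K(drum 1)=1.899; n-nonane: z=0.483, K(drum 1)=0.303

x_n-hexane (drum 2) = 0.224

Drum 1:
Newton iteration, ψ₁⁰ = 0.5:
  ψ₁ = 0.500: g = -0.1290, g' = -0.860 → ψ₁ = 0.350
  ψ₁ = 0.350: g = -0.0048, g' = -0.813 → ψ₁ = 0.344
Converged at ψ₁ = 0.344.
Drum-1 compositions:
  n-hexane: x = 0.108, y = 0.320
  2-propanol: x = 0.257, y = 0.487
  n-nonane: x = 0.635, y = 0.193
Drum-2 feed = drum-1 vapor: z₂ = (0.3202, 0.4873, 0.1925).
Drum 2:
Iterate (Newton) starting at ψ₂ = 0.6:
  ψ₂ = 0.600: g = -0.0483, g' = -0.595 → ψ₂ = 0.519
  ψ₂ = 0.519: g = -0.0041, g' = -0.501 → ψ₂ = 0.511
Converged at ψ₂ = 0.511.
  n-hexane: x = 0.224, y = 0.412
  2-propanol: x = 0.447, y = 0.526
  n-nonane: x = 0.329, y = 0.062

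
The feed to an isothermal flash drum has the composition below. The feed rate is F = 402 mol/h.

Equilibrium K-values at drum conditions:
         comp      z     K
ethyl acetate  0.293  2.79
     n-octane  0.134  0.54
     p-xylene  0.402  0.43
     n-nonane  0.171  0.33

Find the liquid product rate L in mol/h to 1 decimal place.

L = 355.5 mol/h

Iterate (Newton) starting at ψ = 0.5:
  ψ = 0.500: g = -0.2960, g' = -0.738 → ψ = 0.099
  ψ = 0.099: g = 0.0154, g' = -0.943 → ψ = 0.115
  ψ = 0.115: g = 0.0002, g' = -0.916 → ψ = 0.116
Converged at ψ = 0.116.
Then V = ψ·F = 0.1156·402 = 46.5 mol/h and L = F − V = 355.5 mol/h.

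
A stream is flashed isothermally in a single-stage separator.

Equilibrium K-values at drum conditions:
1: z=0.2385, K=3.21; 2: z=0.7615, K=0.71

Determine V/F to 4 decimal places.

V/F = 0.4778

Rachford–Rice: g(V/F) = Σ zᵢ(Kᵢ−1)/(1+V/F(Kᵢ−1)) = 0.
Feasibility: ΣzᵢKᵢ = 1.3062, Σzᵢ/Kᵢ = 1.1468 — both > 1, two phases present.
Newton iteration, V/F⁰ = 0.5:
  V/F = 0.5000: g = -0.00789, g' = -0.3505 → V/F = 0.4775
  V/F = 0.4775: g = 0.00013, g' = -0.3621 → V/F = 0.4778
Converged at V/F = 0.4778.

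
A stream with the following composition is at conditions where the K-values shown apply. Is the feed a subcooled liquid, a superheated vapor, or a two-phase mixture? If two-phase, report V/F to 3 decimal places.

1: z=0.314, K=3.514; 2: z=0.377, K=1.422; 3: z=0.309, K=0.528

superheated vapor

ΣzᵢKᵢ = 1.803; Σzᵢ/Kᵢ = 0.940.
Since Σzᵢ/Kᵢ < 1 the mixture is above its dew point — single vapor phase.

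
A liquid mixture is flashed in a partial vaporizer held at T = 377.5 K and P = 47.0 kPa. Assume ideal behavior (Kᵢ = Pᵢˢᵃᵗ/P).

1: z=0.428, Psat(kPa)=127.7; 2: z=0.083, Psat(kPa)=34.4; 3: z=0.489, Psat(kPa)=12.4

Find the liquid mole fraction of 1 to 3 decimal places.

Raoult's law: Kᵢ = Pᵢˢᵃᵗ/P = Pᵢˢᵃᵗ/47.0.
  K_1 = 127.7/47.0 = 2.71702, K_2 = 34.4/47.0 = 0.73191, K_3 = 12.4/47.0 = 0.26383
Rachford–Rice: g(V/F) = Σ zᵢ(Kᵢ−1)/(1+V/F(Kᵢ−1)) = 0.
Check two-phase: ΣzᵢKᵢ = 1.353 > 1 and Σzᵢ/Kᵢ = 2.124 > 1, so g(0) = 0.353 > 0 and g(1) = -1.124 < 0.
Newton iteration, V/F⁰ = 0.5:
  V/F = 0.500: g = -0.2000, g' = -1.037 → V/F = 0.307
  V/F = 0.307: g = -0.0083, g' = -0.990 → V/F = 0.299
Converged at V/F = 0.299.
Compositions from xᵢ = zᵢ/(1+V/F(Kᵢ−1)), yᵢ = Kᵢxᵢ:
  1: x = 0.283, y = 0.769
  2: x = 0.090, y = 0.066
  3: x = 0.627, y = 0.165

x_1 = 0.283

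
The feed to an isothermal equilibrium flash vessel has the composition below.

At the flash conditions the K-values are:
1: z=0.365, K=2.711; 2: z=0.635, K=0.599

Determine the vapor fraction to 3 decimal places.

Iterate (Newton) starting at ψ = 0.55:
  ψ = 0.550: g = -0.0049, g' = -0.452 → ψ = 0.539
Converged at ψ = 0.539.

ψ = 0.539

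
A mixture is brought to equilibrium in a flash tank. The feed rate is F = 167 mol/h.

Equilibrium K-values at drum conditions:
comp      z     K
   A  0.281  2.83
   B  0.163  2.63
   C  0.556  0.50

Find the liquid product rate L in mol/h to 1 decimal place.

L = 71.6 mol/h

Material balance + equilibrium reduce to Σ zᵢ(Kᵢ−1)/(1+V/F(Kᵢ−1)) = 0.
Check two-phase: ΣzᵢKᵢ = 1.502 > 1 and Σzᵢ/Kᵢ = 1.273 > 1, so g(0) = 0.502 > 0 and g(1) = -0.273 < 0.
Iterate (Newton) starting at V/F = 0.5:
  V/F = 0.500: g = 0.0442, g' = -0.635 → V/F = 0.570
  V/F = 0.570: g = 0.0008, g' = -0.614 → V/F = 0.571
Converged at V/F = 0.571.
Then V = V/F·F = 0.5710·167 = 95.4 mol/h and L = F − V = 71.6 mol/h.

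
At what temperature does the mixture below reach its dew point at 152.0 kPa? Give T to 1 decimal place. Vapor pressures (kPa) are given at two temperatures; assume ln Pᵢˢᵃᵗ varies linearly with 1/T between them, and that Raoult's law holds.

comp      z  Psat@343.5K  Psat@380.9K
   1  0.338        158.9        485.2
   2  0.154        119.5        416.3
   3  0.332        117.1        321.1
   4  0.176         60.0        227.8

T = 353.4 K

Dew-point temperature: Σzᵢ·P/Pᵢˢᵃᵗ(T) = 1. Interpolate ln Pᵢˢᵃᵗ = aᵢ + bᵢ/T.
  T = 343.5 K: ΣzᵢP/Pᵢˢᵃᵗ = 1.3960
  T = 380.9 K: ΣzᵢP/Pᵢˢᵃᵗ = 0.4367
  T = 362.2 K: ΣzᵢP/Pᵢˢᵃᵗ = 0.7560
  T = 352.9 K: ΣzᵢP/Pᵢˢᵃᵗ = 1.0167
  T = 357.5 K: ΣzᵢP/Pᵢˢᵃᵗ = 0.8763
  T = 355.2 K: ΣzᵢP/Pᵢˢᵃᵗ = 0.9434
Interpolating between 352.9 K and 355.2 K gives T ≈ 353.4 K.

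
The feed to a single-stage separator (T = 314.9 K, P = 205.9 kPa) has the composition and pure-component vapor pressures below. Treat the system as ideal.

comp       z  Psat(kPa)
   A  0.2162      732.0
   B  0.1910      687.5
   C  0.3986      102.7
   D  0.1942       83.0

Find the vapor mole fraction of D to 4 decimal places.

Raoult's law: Kᵢ = Pᵢˢᵃᵗ/P = Pᵢˢᵃᵗ/205.9.
  K_A = 732.0/205.9 = 3.555124, K_B = 687.5/205.9 = 3.339000, K_C = 102.7/205.9 = 0.498786, K_D = 83.0/205.9 = 0.403108
Let ψ = V/F and solve Σ zᵢ(Kᵢ−1)/(1+ψ(Kᵢ−1)) = 0.
Check two-phase: ΣzᵢKᵢ = 1.6835 > 1 and Σzᵢ/Kᵢ = 1.3989 > 1, so g(0) = 0.6835 > 0 and g(1) = -0.3989 < 0.
Newton–Raphson from ψ = 0.5:
  ψ = 0.5000: g = 0.01665, g' = -0.8130 → ψ = 0.5205
  ψ = 0.5205: g = 0.00012, g' = -0.8014 → ψ = 0.5206
Converged at ψ = 0.5206.
Compositions from xᵢ = zᵢ/(1+ψ(Kᵢ−1)), yᵢ = Kᵢxᵢ:
  A: x = 0.0928, y = 0.3298
  B: x = 0.0861, y = 0.2876
  C: x = 0.5393, y = 0.2690
  D: x = 0.2818, y = 0.1136

y_D = 0.1136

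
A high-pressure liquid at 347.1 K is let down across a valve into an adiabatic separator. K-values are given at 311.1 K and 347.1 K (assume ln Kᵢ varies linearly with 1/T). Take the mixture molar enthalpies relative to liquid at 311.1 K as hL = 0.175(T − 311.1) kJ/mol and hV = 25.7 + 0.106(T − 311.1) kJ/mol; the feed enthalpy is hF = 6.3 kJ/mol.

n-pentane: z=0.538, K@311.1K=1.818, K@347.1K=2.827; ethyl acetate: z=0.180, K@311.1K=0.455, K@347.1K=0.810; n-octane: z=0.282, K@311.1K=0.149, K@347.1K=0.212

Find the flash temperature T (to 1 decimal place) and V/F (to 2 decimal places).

Adiabatic flash: solve Rachford–Rice at each trial T, then check hF = ψ·hV(T) + (1−ψ)·hL(T).
  T = 311.1 K: K = (1.818, 0.455, 0.149), RR gives ψ = 0.166, H_out = 4.272 kJ/mol
  T = 347.1 K: K = (2.827, 0.810, 0.212), RR gives ψ = 0.608, H_out = 20.424 kJ/mol
  T = 329.1 K: K = (2.295, 0.617, 0.179), RR gives ψ = 0.438, H_out = 13.872 kJ/mol
  T = 320.1 K: K = (2.049, 0.532, 0.164), RR gives ψ = 0.322, H_out = 9.654 kJ/mol
  T = 315.6 K: K = (1.932, 0.493, 0.156), RR gives ψ = 0.251, H_out = 7.153 kJ/mol
  T = 313.4 K: K = (1.876, 0.474, 0.153), RR gives ψ = 0.211, H_out = 5.800 kJ/mol
Linear interpolation between T = 313.4 (H_out = 5.800) and T = 315.6 (H_out = 7.153) on hF = 6.3 gives T ≈ 314.2 K, at which ψ = 0.23.

T = 314.2 K, V/F = 0.23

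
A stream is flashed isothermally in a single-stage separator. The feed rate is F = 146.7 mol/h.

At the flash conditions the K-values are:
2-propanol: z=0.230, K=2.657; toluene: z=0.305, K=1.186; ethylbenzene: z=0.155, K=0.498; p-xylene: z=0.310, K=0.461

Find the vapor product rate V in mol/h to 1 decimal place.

Newton–Raphson from β = 0.34:
  β = 0.340: g = -0.0013, g' = -0.460 → β = 0.337
Converged at β = 0.337.
Then V = β·F = 0.3372·146.7 = 49.5 mol/h and L = F − V = 97.2 mol/h.

V = 49.5 mol/h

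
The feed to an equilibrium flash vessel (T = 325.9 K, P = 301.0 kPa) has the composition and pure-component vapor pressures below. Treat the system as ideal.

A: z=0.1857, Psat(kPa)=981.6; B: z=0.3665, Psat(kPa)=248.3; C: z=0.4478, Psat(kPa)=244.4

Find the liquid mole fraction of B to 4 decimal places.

Raoult's law: Kᵢ = Pᵢˢᵃᵗ/P = Pᵢˢᵃᵗ/301.0.
  K_A = 981.6/301.0 = 3.261130, K_B = 248.3/301.0 = 0.824917, K_C = 244.4/301.0 = 0.811960
Iterate (Newton) starting at β = 0.6:
  β = 0.6000: g = 0.01156, g' = -0.2051 → β = 0.6564
  β = 0.6564: g = 0.00047, g' = -0.1888 → β = 0.6589
Converged at β = 0.6589.
Compositions from xᵢ = zᵢ/(1+β(Kᵢ−1)), yᵢ = Kᵢxᵢ:
  A: x = 0.0746, y = 0.2432
  B: x = 0.4143, y = 0.3418
  C: x = 0.5111, y = 0.4150

x_B = 0.4143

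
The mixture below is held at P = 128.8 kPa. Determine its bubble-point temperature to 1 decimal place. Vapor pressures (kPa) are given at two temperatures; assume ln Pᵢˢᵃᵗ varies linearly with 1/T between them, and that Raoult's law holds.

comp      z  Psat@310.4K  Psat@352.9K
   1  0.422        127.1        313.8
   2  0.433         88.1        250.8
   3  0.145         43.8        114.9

Bubble-point temperature: ΣzᵢPᵢˢᵃᵗ(T) = P. Interpolate ln Pᵢˢᵃᵗ = aᵢ + bᵢ/T.
  T = 310.4 K: ΣzᵢPᵢˢᵃᵗ = 98.13 kPa
  T = 352.9 K: ΣzᵢPᵢˢᵃᵗ = 257.68 kPa
  T = 331.6 K: ΣzᵢPᵢˢᵃᵗ = 163.73 kPa
  T = 321.0 K: ΣzᵢPᵢˢᵃᵗ = 127.81 kPa
  T = 326.3 K: ΣzᵢPᵢˢᵃᵗ = 144.95 kPa
  T = 323.6 K: ΣzᵢPᵢˢᵃᵗ = 136.02 kPa
Interpolating between 321.0 K and 323.6 K gives T ≈ 321.3 K.

T = 321.3 K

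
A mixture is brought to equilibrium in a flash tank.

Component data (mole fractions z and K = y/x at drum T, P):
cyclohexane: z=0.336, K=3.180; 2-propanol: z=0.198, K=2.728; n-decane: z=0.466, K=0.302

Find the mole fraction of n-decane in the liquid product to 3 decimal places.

Newton–Raphson from β = 0.49:
  β = 0.490: g = 0.0451, g' = -1.071 → β = 0.532
Converged at β = 0.532.
Compositions from xᵢ = zᵢ/(1+β(Kᵢ−1)), yᵢ = Kᵢxᵢ:
  cyclohexane: x = 0.156, y = 0.495
  2-propanol: x = 0.103, y = 0.281
  n-decane: x = 0.741, y = 0.224

x_n-decane = 0.741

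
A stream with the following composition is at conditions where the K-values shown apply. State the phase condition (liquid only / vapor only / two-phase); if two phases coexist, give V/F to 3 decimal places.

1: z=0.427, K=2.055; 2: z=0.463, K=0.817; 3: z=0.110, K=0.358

ΣzᵢKᵢ = 1.295; Σzᵢ/Kᵢ = 1.082.
Both exceed 1, so a two-phase solution exists.
Material balance + equilibrium reduce to Σ zᵢ(Kᵢ−1)/(1+ψ(Kᵢ−1)) = 0.
Newton iteration, ψ⁰ = 0.5:
  ψ = 0.500: g = 0.0976, g' = -0.321 → ψ = 0.804
  ψ = 0.804: g = -0.0017, g' = -0.354 → ψ = 0.800
Converged at ψ = 0.800.

two-phase, V/F = 0.800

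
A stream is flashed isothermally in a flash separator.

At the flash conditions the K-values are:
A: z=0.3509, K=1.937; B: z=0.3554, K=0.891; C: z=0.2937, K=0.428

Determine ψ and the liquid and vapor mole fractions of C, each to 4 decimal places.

ψ = 0.3417, x_C = 0.3651, y_C = 0.1562

Rachford–Rice: g(ψ) = Σ zᵢ(Kᵢ−1)/(1+ψ(Kᵢ−1)) = 0.
Feasibility: ΣzᵢKᵢ = 1.1221, Σzᵢ/Kᵢ = 1.2662 — both > 1, two phases present.
Iterate (Newton) starting at ψ = 0.5:
  ψ = 0.5000: g = -0.05236, g' = -0.3361 → ψ = 0.3442
  ψ = 0.3442: g = -0.00081, g' = -0.3297 → ψ = 0.3417
Converged at ψ = 0.3417.
Compositions from xᵢ = zᵢ/(1+ψ(Kᵢ−1)), yᵢ = Kᵢxᵢ:
  A: x = 0.2658, y = 0.5148
  B: x = 0.3692, y = 0.3289
  C: x = 0.3651, y = 0.1562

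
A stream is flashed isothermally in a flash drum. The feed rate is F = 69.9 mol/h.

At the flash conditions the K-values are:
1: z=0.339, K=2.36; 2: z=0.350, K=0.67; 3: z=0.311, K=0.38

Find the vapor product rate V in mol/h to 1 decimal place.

V = 16.2 mol/h

Newton iteration, β⁰ = 0.5:
  β = 0.500: g = -0.1433, g' = -0.528 → β = 0.228
  β = 0.228: g = 0.0022, g' = -0.572 → β = 0.232
Converged at β = 0.232.
Then V = β·F = 0.2323·69.9 = 16.2 mol/h and L = F − V = 53.7 mol/h.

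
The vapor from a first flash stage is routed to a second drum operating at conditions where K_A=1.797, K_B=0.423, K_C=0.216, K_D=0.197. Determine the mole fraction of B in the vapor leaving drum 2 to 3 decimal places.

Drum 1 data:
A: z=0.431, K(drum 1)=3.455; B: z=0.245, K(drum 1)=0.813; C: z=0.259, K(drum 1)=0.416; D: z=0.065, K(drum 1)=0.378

Drum 1:
Rachford–Rice: g(ψ₁) = Σ zᵢ(Kᵢ−1)/(1+ψ₁(Kᵢ−1)) = 0.
Feasibility: ΣzᵢKᵢ = 1.821, Σzᵢ/Kᵢ = 1.221 — both > 1, two phases present.
Newton–Raphson from ψ₁ = 0.5:
  ψ₁ = 0.500: g = 0.1522, g' = -0.763 → ψ₁ = 0.699
  ψ₁ = 0.699: g = 0.0095, g' = -0.694 → ψ₁ = 0.713
Converged at ψ₁ = 0.713.
Drum-1 compositions:
  A: x = 0.157, y = 0.541
  B: x = 0.283, y = 0.230
  C: x = 0.444, y = 0.185
  D: x = 0.117, y = 0.044
Drum-2 feed = drum-1 vapor: z₂ = (0.5414, 0.2298, 0.1846, 0.0442).
Drum 2:
Rachford–Rice: g(ψ₂) = Σ zᵢ(Kᵢ−1)/(1+ψ₂(Kᵢ−1)) = 0.
Check two-phase: ΣzᵢKᵢ = 1.119 > 1 and Σzᵢ/Kᵢ = 1.923 > 1, so g(0) = 0.119 > 0 and g(1) = -0.923 < 0.
Newton–Raphson from ψ₂ = 0.63:
  ψ₂ = 0.630: g = -0.2789, g' = -0.901 → ψ₂ = 0.320
  ψ₂ = 0.320: g = -0.0601, g' = -0.587 → ψ₂ = 0.218
  ψ₂ = 0.218: g = -0.0018, g' = -0.557 → ψ₂ = 0.215
Converged at ψ₂ = 0.215.
  A: x = 0.462, y = 0.831
  B: x = 0.262, y = 0.111
  C: x = 0.222, y = 0.048
  D: x = 0.053, y = 0.011

y_B (drum 2) = 0.111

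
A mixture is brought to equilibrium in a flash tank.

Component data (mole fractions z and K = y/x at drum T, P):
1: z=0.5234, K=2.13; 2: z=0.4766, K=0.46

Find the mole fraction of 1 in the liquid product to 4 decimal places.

Let ψ = V/F and solve Σ zᵢ(Kᵢ−1)/(1+ψ(Kᵢ−1)) = 0.
Check two-phase: ΣzᵢKᵢ = 1.3341 > 1 and Σzᵢ/Kᵢ = 1.2818 > 1, so g(0) = 0.3341 > 0 and g(1) = -0.2818 < 0.
Binary case is linear: z₁(K₁−1)(1+ψ(K₂−1)) + z₂(K₂−1)(1+ψ(K₁−1)) = 0
⇒ ψ = [z₁(K₁−1)+z₂(K₂−1)] / [−(K₁−1)(K₂−1)] = 0.33408/0.61020 = 0.5475
Compositions from xᵢ = zᵢ/(1+ψ(Kᵢ−1)), yᵢ = Kᵢxᵢ:
  1: x = 0.3234, y = 0.6887
  2: x = 0.6766, y = 0.3113

x_1 = 0.3234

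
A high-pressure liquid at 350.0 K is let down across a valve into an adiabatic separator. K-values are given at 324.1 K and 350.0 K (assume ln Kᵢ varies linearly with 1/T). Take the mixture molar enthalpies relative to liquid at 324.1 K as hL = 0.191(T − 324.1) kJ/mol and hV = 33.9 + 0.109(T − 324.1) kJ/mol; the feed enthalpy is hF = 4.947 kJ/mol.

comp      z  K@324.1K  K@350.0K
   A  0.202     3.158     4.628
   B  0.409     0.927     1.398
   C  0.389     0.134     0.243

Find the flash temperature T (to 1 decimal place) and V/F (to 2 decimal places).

T = 328.4 K, V/F = 0.12

Adiabatic flash: solve Rachford–Rice at each trial T, then check hF = ψ·hV(T) + (1−ψ)·hL(T).
  T = 324.1 K: K = (3.158, 0.927, 0.134), RR gives ψ = 0.061, H_out = 2.054 kJ/mol
  T = 350.0 K: K = (4.628, 1.398, 0.243), RR gives ψ = 0.418, H_out = 18.229 kJ/mol
  T = 337.1 K: K = (3.854, 1.148, 0.183), RR gives ψ = 0.245, H_out = 10.537 kJ/mol
  T = 330.6 K: K = (3.496, 1.034, 0.157), RR gives ψ = 0.155, H_out = 6.415 kJ/mol
  T = 327.4 K: K = (3.327, 0.980, 0.145), RR gives ψ = 0.109, H_out = 4.304 kJ/mol
  T = 329.0 K: K = (3.411, 1.007, 0.151), RR gives ψ = 0.132, H_out = 5.367 kJ/mol
Linear interpolation between T = 327.4 (H_out = 4.304) and T = 329.0 (H_out = 5.367) on hF = 4.947 gives T ≈ 328.4 K, at which ψ = 0.12.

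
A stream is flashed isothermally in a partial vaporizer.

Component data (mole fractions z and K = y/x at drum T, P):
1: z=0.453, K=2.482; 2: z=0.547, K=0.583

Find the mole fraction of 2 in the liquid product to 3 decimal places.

x_2 = 0.780

Material balance + equilibrium reduce to Σ zᵢ(Kᵢ−1)/(1+ψ(Kᵢ−1)) = 0.
Feasibility: ΣzᵢKᵢ = 1.443, Σzᵢ/Kᵢ = 1.121 — both > 1, two phases present.
Newton–Raphson from ψ = 0.31:
  ψ = 0.310: g = 0.1980, g' = -0.593 → ψ = 0.644
  ψ = 0.644: g = 0.0316, g' = -0.438 → ψ = 0.716
  ψ = 0.716: g = 0.0004, g' = -0.428 → ψ = 0.717
Converged at ψ = 0.717.
Compositions from xᵢ = zᵢ/(1+ψ(Kᵢ−1)), yᵢ = Kᵢxᵢ:
  1: x = 0.220, y = 0.545
  2: x = 0.780, y = 0.455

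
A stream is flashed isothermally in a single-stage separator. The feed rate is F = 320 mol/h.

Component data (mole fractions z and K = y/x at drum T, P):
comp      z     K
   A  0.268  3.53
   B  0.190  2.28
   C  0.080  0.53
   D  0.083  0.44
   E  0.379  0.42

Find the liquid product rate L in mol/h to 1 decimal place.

Material balance + equilibrium reduce to Σ zᵢ(Kᵢ−1)/(1+ψ(Kᵢ−1)) = 0.
g(0) = ΣzᵢKᵢ − 1 = 0.617 and g(1) = 1 − Σzᵢ/Kᵢ = -0.401, so a root lies in (0, 1).
Newton–Raphson from ψ = 0.55:
  ψ = 0.550: g = -0.0144, g' = -0.769 → ψ = 0.531
Converged at ψ = 0.531.
Then V = ψ·F = 0.5313·320 = 170.0 mol/h and L = F − V = 150.0 mol/h.

L = 150.0 mol/h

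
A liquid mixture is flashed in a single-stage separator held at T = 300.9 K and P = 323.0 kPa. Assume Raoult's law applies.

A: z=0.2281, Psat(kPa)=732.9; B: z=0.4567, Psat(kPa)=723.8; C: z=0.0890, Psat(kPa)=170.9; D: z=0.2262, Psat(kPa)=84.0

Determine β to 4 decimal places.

β = 0.7510

Raoult's law: Kᵢ = Pᵢˢᵃᵗ/P = Pᵢˢᵃᵗ/323.0.
  K_A = 732.9/323.0 = 2.269040, K_B = 723.8/323.0 = 2.240867, K_C = 170.9/323.0 = 0.529102, K_D = 84.0/323.0 = 0.260062
Let β = V/F and solve Σ zᵢ(Kᵢ−1)/(1+β(Kᵢ−1)) = 0.
g(0) = ΣzᵢKᵢ − 1 = 0.6469 and g(1) = 1 − Σzᵢ/Kᵢ = -0.3423, so a root lies in (0, 1).
Newton iteration, β⁰ = 0.42:
  β = 0.4200: g = 0.26629, g' = -0.7516 → β = 0.7743
  β = 0.7743: g = -0.02285, g' = -1.0043 → β = 0.7515
  β = 0.7515: g = -0.00051, g' = -0.9603 → β = 0.7510
Converged at β = 0.7510.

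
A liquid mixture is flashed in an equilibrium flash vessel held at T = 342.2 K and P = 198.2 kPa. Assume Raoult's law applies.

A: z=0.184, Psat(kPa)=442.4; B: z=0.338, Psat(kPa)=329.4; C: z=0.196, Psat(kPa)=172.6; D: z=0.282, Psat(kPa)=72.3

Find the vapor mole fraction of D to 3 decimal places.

y_D = 0.157

Raoult's law: Kᵢ = Pᵢˢᵃᵗ/P = Pᵢˢᵃᵗ/198.2.
  K_A = 442.4/198.2 = 2.23209, K_B = 329.4/198.2 = 1.66196, K_C = 172.6/198.2 = 0.87084, K_D = 72.3/198.2 = 0.36478
Iterate (Newton) starting at ψ = 0.5:
  ψ = 0.500: g = 0.0188, g' = -0.439 → ψ = 0.543
  ψ = 0.543: g = -0.0002, g' = -0.449 → ψ = 0.542
Converged at ψ = 0.542.
Compositions from xᵢ = zᵢ/(1+ψ(Kᵢ−1)), yᵢ = Kᵢxᵢ:
  A: x = 0.110, y = 0.246
  B: x = 0.249, y = 0.413
  C: x = 0.211, y = 0.184
  D: x = 0.430, y = 0.157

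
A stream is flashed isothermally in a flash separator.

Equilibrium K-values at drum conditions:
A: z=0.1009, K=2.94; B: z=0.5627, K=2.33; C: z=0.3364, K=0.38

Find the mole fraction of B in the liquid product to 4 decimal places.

Material balance + equilibrium reduce to Σ zᵢ(Kᵢ−1)/(1+ψ(Kᵢ−1)) = 0.
Feasibility: ΣzᵢKᵢ = 1.7356, Σzᵢ/Kᵢ = 1.1611 — both > 1, two phases present.
Newton iteration, ψ⁰ = 0.5:
  ψ = 0.5000: g = 0.24658, g' = -0.7285 → ψ = 0.8385
  ψ = 0.8385: g = -0.00603, g' = -0.8384 → ψ = 0.8313
  ψ = 0.8313: g = -0.00003, g' = -0.8308 → ψ = 0.8312
Converged at ψ = 0.8312.
Compositions from xᵢ = zᵢ/(1+ψ(Kᵢ−1)), yᵢ = Kᵢxᵢ:
  A: x = 0.0386, y = 0.1135
  B: x = 0.2672, y = 0.6227
  C: x = 0.6941, y = 0.2638

x_B = 0.2672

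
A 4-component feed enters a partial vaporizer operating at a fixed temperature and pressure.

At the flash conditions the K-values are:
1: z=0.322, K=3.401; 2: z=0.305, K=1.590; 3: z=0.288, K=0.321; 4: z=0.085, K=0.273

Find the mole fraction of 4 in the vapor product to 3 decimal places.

y_4 = 0.042

Iterate (Newton) starting at V/F = 0.5:
  V/F = 0.500: g = 0.0971, g' = -0.862 → V/F = 0.613
  V/F = 0.613: g = -0.0013, g' = -0.897 → V/F = 0.611
Converged at V/F = 0.611.
Compositions from xᵢ = zᵢ/(1+V/F(Kᵢ−1)), yᵢ = Kᵢxᵢ:
  1: x = 0.130, y = 0.444
  2: x = 0.224, y = 0.356
  3: x = 0.492, y = 0.158
  4: x = 0.153, y = 0.042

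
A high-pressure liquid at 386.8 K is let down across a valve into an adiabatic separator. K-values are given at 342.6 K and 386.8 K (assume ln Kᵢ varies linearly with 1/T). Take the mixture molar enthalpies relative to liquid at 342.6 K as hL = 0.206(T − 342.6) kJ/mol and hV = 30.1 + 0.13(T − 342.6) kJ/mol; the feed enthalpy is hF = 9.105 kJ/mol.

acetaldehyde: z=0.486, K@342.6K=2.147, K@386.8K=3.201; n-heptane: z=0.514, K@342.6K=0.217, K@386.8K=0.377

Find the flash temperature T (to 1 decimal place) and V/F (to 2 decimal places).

Adiabatic flash: solve Rachford–Rice at each trial T, then check hF = ψ·hV(T) + (1−ψ)·hL(T).
  T = 342.6 K: K = (2.147, 0.217), RR gives ψ = 0.173, H_out = 5.194 kJ/mol
  T = 386.8 K: K = (3.201, 0.377), RR gives ψ = 0.547, H_out = 23.721 kJ/mol
  T = 364.7 K: K = (2.653, 0.291), RR gives ψ = 0.374, H_out = 15.195 kJ/mol
  T = 353.6 K: K = (2.394, 0.252), RR gives ψ = 0.281, H_out = 10.492 kJ/mol
  T = 348.1 K: K = (2.269, 0.234), RR gives ψ = 0.230, H_out = 7.947 kJ/mol
  T = 350.9 K: K = (2.332, 0.243), RR gives ψ = 0.256, H_out = 9.265 kJ/mol
  T = 349.5 K: K = (2.300, 0.239), RR gives ψ = 0.243, H_out = 8.612 kJ/mol
Linear interpolation between T = 349.5 (H_out = 8.612) and T = 350.9 (H_out = 9.265) on hF = 9.105 gives T ≈ 350.6 K, at which ψ = 0.25.

T = 350.6 K, V/F = 0.25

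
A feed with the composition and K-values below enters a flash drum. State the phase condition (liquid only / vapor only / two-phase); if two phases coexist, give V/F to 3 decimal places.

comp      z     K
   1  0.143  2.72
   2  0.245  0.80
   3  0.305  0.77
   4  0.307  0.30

ΣzᵢKᵢ = 0.912; Σzᵢ/Kᵢ = 1.778.
Since ΣzᵢKᵢ < 1 the mixture is below its bubble point — single liquid phase.

liquid only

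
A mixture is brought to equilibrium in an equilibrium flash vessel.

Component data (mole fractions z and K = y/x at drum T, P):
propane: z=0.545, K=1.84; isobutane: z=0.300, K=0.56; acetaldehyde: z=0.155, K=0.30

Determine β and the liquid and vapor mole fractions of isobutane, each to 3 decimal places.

β = 0.470, x_isobutane = 0.378, y_isobutane = 0.212

Material balance + equilibrium reduce to Σ zᵢ(Kᵢ−1)/(1+β(Kᵢ−1)) = 0.
Check two-phase: ΣzᵢKᵢ = 1.217 > 1 and Σzᵢ/Kᵢ = 1.349 > 1, so g(0) = 0.217 > 0 and g(1) = -0.349 < 0.
Newton–Raphson from β = 0.63:
  β = 0.630: g = -0.0773, g' = -0.519 → β = 0.481
  β = 0.481: g = -0.0049, g' = -0.461 → β = 0.470
Converged at β = 0.470.
Compositions from xᵢ = zᵢ/(1+β(Kᵢ−1)), yᵢ = Kᵢxᵢ:
  propane: x = 0.391, y = 0.719
  isobutane: x = 0.378, y = 0.212
  acetaldehyde: x = 0.231, y = 0.069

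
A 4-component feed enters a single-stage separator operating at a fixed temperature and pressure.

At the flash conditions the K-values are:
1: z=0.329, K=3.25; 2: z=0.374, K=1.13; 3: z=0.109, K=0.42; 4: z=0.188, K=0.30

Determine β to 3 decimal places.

Material balance + equilibrium reduce to Σ zᵢ(Kᵢ−1)/(1+β(Kᵢ−1)) = 0.
Check two-phase: ΣzᵢKᵢ = 1.594 > 1 and Σzᵢ/Kᵢ = 1.318 > 1, so g(0) = 0.594 > 0 and g(1) = -0.318 < 0.
Newton iteration, β⁰ = 0.47:
  β = 0.470: g = 0.1226, g' = -0.673 → β = 0.652
  β = 0.652: g = 0.0010, g' = -0.686 → β = 0.654
Converged at β = 0.654.

β = 0.654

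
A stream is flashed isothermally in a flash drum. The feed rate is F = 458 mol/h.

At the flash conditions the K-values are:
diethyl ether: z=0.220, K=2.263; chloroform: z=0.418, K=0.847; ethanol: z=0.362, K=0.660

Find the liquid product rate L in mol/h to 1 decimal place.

L = 325.4 mol/h

Material balance + equilibrium reduce to Σ zᵢ(Kᵢ−1)/(1+V/F(Kᵢ−1)) = 0.
g(0) = ΣzᵢKᵢ − 1 = 0.091 and g(1) = 1 − Σzᵢ/Kᵢ = -0.139, so a root lies in (0, 1).
Newton iteration, V/F⁰ = 0.5:
  V/F = 0.500: g = -0.0472, g' = -0.204 → V/F = 0.269
  V/F = 0.269: g = 0.0053, g' = -0.257 → V/F = 0.289
  V/F = 0.289: g = 0.0001, g' = -0.250 → V/F = 0.290
Converged at V/F = 0.290.
Then V = V/F·F = 0.2896·458 = 132.6 mol/h and L = F − V = 325.4 mol/h.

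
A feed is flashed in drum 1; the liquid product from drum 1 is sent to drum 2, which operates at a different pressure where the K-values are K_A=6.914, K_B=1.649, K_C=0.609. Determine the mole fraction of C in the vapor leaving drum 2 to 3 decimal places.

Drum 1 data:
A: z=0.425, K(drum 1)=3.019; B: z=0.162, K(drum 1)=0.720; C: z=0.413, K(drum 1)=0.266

Drum 1:
Rachford–Rice: g(ψ₁) = Σ zᵢ(Kᵢ−1)/(1+ψ₁(Kᵢ−1)) = 0.
Feasibility: ΣzᵢKᵢ = 1.510, Σzᵢ/Kᵢ = 1.918 — both > 1, two phases present.
Newton iteration, ψ₁⁰ = 0.59:
  ψ₁ = 0.590: g = -0.1974, g' = -1.071 → ψ₁ = 0.406
  ψ₁ = 0.406: g = -0.0112, g' = -0.991 → ψ₁ = 0.394
Converged at ψ₁ = 0.394.
Drum-1 compositions:
  A: x = 0.237, y = 0.714
  B: x = 0.182, y = 0.131
  C: x = 0.581, y = 0.155
Drum-2 feed = drum-1 liquid: z₂ = (0.2366, 0.1821, 0.5813).
Drum 2:
Material balance + equilibrium reduce to Σ zᵢ(Kᵢ−1)/(1+ψ₂(Kᵢ−1)) = 0.
Check two-phase: ΣzᵢKᵢ = 2.290 > 1 and Σzᵢ/Kᵢ = 1.099 > 1, so g(0) = 1.290 > 0 and g(1) = -0.099 < 0.
Iterate (Newton) starting at ψ₂ = 0.54:
  ψ₂ = 0.540: g = 0.1330, g' = -0.655 → ψ₂ = 0.743
  ψ₂ = 0.743: g = 0.0188, g' = -0.496 → ψ₂ = 0.781
  ψ₂ = 0.781: g = 0.0003, g' = -0.480 → ψ₂ = 0.782
Converged at ψ₂ = 0.782.
  A: x = 0.042, y = 0.291
  B: x = 0.121, y = 0.199
  C: x = 0.837, y = 0.510

y_C (drum 2) = 0.510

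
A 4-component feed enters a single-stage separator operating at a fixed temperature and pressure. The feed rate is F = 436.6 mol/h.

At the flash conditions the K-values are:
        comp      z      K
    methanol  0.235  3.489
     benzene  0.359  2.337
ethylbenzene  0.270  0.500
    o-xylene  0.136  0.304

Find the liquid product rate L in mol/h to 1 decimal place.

Rachford–Rice: g(ψ) = Σ zᵢ(Kᵢ−1)/(1+ψ(Kᵢ−1)) = 0.
Feasibility: ΣzᵢKᵢ = 1.835, Σzᵢ/Kᵢ = 1.208 — both > 1, two phases present.
Iterate (Newton) starting at ψ = 0.5:
  ψ = 0.500: g = 0.2231, g' = -0.794 → ψ = 0.781
  ψ = 0.781: g = 0.0048, g' = -0.819 → ψ = 0.787
Converged at ψ = 0.787.
Then V = ψ·F = 0.7866·436.6 = 343.4 mol/h and L = F − V = 93.2 mol/h.

L = 93.2 mol/h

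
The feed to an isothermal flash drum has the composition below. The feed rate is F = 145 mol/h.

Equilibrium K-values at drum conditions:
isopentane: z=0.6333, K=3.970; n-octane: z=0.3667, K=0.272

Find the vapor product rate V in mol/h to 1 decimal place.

Rachford–Rice: g(ψ) = Σ zᵢ(Kᵢ−1)/(1+ψ(Kᵢ−1)) = 0.
Feasibility: ΣzᵢKᵢ = 2.6139, Σzᵢ/Kᵢ = 1.5077 — both > 1, two phases present.
Binary case is linear: z₁(K₁−1)(1+ψ(K₂−1)) + z₂(K₂−1)(1+ψ(K₁−1)) = 0
⇒ ψ = [z₁(K₁−1)+z₂(K₂−1)] / [−(K₁−1)(K₂−1)] = 1.61394/2.16216 = 0.7464
Then V = ψ·F = 0.7464·145 = 108.2 mol/h and L = F − V = 36.8 mol/h.

V = 108.2 mol/h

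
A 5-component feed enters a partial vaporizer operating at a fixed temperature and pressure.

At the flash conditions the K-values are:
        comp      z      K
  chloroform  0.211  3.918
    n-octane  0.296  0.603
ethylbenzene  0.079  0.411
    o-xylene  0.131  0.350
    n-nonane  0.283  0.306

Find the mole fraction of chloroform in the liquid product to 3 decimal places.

Let ψ = V/F and solve Σ zᵢ(Kᵢ−1)/(1+ψ(Kᵢ−1)) = 0.
g(0) = ΣzᵢKᵢ − 1 = 0.170 and g(1) = 1 − Σzᵢ/Kᵢ = -1.036, so a root lies in (0, 1).
Newton iteration, ψ⁰ = 0.5:
  ψ = 0.500: g = -0.3891, g' = -0.866 → ψ = 0.051
  ψ = 0.051: g = 0.0769, g' = -1.647 → ψ = 0.097
  ψ = 0.097: g = 0.0063, g' = -1.391 → ψ = 0.102
Converged at ψ = 0.102.
Compositions from xᵢ = zᵢ/(1+ψ(Kᵢ−1)), yᵢ = Kᵢxᵢ:
  chloroform: x = 0.163, y = 0.637
  n-octane: x = 0.308, y = 0.186
  ethylbenzene: x = 0.084, y = 0.035
  o-xylene: x = 0.140, y = 0.049
  n-nonane: x = 0.305, y = 0.093

x_chloroform = 0.163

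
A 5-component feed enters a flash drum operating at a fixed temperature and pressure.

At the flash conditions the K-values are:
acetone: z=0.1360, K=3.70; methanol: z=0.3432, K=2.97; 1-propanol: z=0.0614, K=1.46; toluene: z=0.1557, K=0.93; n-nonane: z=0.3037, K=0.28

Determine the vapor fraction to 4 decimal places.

ψ = 0.6801

Rachford–Rice: g(ψ) = Σ zᵢ(Kᵢ−1)/(1+ψ(Kᵢ−1)) = 0.
Check two-phase: ΣzᵢKᵢ = 1.8420 > 1 and Σzᵢ/Kᵢ = 1.4464 > 1, so g(0) = 0.8420 > 0 and g(1) = -0.4464 < 0.
Newton–Raphson from ψ = 0.5:
  ψ = 0.5000: g = 0.16687, g' = -0.9113 → ψ = 0.6831
  ψ = 0.6831: g = -0.00293, g' = -0.9826 → ψ = 0.6801
Converged at ψ = 0.6801.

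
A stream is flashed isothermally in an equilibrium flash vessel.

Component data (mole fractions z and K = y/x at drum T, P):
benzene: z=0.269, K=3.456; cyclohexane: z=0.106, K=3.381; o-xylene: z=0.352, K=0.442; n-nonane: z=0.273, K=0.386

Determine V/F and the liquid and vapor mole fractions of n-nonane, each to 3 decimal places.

Rachford–Rice: g(V/F) = Σ zᵢ(Kᵢ−1)/(1+V/F(Kᵢ−1)) = 0.
g(0) = ΣzᵢKᵢ − 1 = 0.549 and g(1) = 1 − Σzᵢ/Kᵢ = -0.613, so a root lies in (0, 1).
Iterate (Newton) starting at V/F = 0.5:
  V/F = 0.500: g = -0.1026, g' = -0.877 → V/F = 0.383
  V/F = 0.383: g = 0.0034, g' = -0.948 → V/F = 0.387
Converged at V/F = 0.387.
Compositions from xᵢ = zᵢ/(1+V/F(Kᵢ−1)), yᵢ = Kᵢxᵢ:
  benzene: x = 0.138, y = 0.477
  cyclohexane: x = 0.055, y = 0.187
  o-xylene: x = 0.449, y = 0.198
  n-nonane: x = 0.358, y = 0.138

V/F = 0.387, x_n-nonane = 0.358, y_n-nonane = 0.138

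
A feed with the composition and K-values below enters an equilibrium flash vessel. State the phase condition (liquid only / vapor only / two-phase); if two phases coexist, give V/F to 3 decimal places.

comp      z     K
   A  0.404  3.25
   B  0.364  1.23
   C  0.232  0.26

two-phase, V/F = 0.775

ΣzᵢKᵢ = 1.821; Σzᵢ/Kᵢ = 1.313.
Both exceed 1, so a two-phase solution exists.
Rachford–Rice: g(ψ) = Σ zᵢ(Kᵢ−1)/(1+ψ(Kᵢ−1)) = 0.
Iterate (Newton) starting at ψ = 0.31:
  ψ = 0.310: g = 0.3909, g' = -0.941 → ψ = 0.726
  ψ = 0.726: g = 0.0463, g' = -0.902 → ψ = 0.777
  ψ = 0.777: g = -0.0021, g' = -0.988 → ψ = 0.775
Converged at ψ = 0.775.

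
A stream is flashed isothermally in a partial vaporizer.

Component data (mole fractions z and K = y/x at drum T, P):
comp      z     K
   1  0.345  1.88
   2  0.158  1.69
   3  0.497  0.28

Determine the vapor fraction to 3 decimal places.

ψ = 0.092

Newton–Raphson from ψ = 0.5:
  ψ = 0.500: g = -0.2672, g' = -0.799 → ψ = 0.166
  ψ = 0.166: g = -0.0435, g' = -0.596 → ψ = 0.093
  ψ = 0.093: g = -0.0003, g' = -0.591 → ψ = 0.092
Converged at ψ = 0.092.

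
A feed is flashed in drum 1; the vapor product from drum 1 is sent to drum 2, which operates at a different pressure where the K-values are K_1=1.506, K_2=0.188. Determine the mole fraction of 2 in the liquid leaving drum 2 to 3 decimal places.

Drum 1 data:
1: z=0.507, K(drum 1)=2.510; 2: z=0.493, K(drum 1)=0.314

Drum 1:
Iterate (Newton) starting at ψ₁ = 0.5:
  ψ₁ = 0.500: g = -0.0785, g' = -0.913 → ψ₁ = 0.414
  ψ₁ = 0.414: g = -0.0012, g' = -0.890 → ψ₁ = 0.413
Converged at ψ₁ = 0.413.
Drum-1 compositions:
  1: x = 0.312, y = 0.784
  2: x = 0.688, y = 0.216
Drum-2 feed = drum-1 vapor: z₂ = (0.7841, 0.2159).
Drum 2:
Rachford–Rice: g(ψ₂) = Σ zᵢ(Kᵢ−1)/(1+ψ₂(Kᵢ−1)) = 0.
g(0) = ΣzᵢKᵢ − 1 = 0.221 and g(1) = 1 − Σzᵢ/Kᵢ = -0.669, so a root lies in (0, 1).
Binary case is linear: z₁(K₁−1)(1+ψ₂(K₂−1)) + z₂(K₂−1)(1+ψ₂(K₁−1)) = 0
⇒ ψ₂ = [z₁(K₁−1)+z₂(K₂−1)] / [−(K₁−1)(K₂−1)] = 0.2214/0.4109 = 0.539
  1: x = 0.616, y = 0.928
  2: x = 0.384, y = 0.072

x_2 (drum 2) = 0.384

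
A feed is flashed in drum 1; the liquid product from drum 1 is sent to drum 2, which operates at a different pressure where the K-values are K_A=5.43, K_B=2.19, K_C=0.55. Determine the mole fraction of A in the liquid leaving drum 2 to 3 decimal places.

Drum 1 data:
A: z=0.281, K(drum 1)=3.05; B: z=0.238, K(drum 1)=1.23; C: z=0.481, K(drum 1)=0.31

Drum 1:
Newton iteration, ψ₁⁰ = 0.43:
  ψ₁ = 0.430: g = -0.1159, g' = -0.807 → ψ₁ = 0.286
  ψ₁ = 0.286: g = 0.0007, g' = -0.836 → ψ₁ = 0.287
Converged at ψ₁ = 0.287.
Drum-1 compositions:
  A: x = 0.177, y = 0.539
  B: x = 0.223, y = 0.275
  C: x = 0.600, y = 0.186
Drum-2 feed = drum-1 liquid: z₂ = (0.1769, 0.2233, 0.5999).
Drum 2:
Material balance + equilibrium reduce to Σ zᵢ(Kᵢ−1)/(1+ψ₂(Kᵢ−1)) = 0.
Check two-phase: ΣzᵢKᵢ = 1.779 > 1 and Σzᵢ/Kᵢ = 1.225 > 1, so g(0) = 0.779 > 0 and g(1) = -0.225 < 0.
Newton–Raphson from ψ₂ = 0.5:
  ψ₂ = 0.500: g = 0.0619, g' = -0.662 → ψ₂ = 0.594
  ψ₂ = 0.594: g = 0.0033, g' = -0.598 → ψ₂ = 0.599
Converged at ψ₂ = 0.599.
  A: x = 0.048, y = 0.263
  B: x = 0.130, y = 0.285
  C: x = 0.821, y = 0.452

x_A (drum 2) = 0.048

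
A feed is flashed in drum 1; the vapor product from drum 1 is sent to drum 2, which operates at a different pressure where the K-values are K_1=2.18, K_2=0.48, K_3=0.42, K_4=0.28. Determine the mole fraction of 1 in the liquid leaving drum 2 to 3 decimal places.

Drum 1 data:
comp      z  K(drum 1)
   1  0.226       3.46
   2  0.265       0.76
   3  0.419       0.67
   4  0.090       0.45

Drum 1:
Let ψ₁ = V/F and solve Σ zᵢ(Kᵢ−1)/(1+ψ₁(Kᵢ−1)) = 0.
Check two-phase: ΣzᵢKᵢ = 1.305 > 1 and Σzᵢ/Kᵢ = 1.239 > 1, so g(0) = 0.305 > 0 and g(1) = -0.239 < 0.
Newton–Raphson from ψ₁ = 0.67:
  ψ₁ = 0.670: g = -0.1218, g' = -0.360 → ψ₁ = 0.332
  ψ₁ = 0.332: g = 0.0211, g' = -0.531 → ψ₁ = 0.372
  ψ₁ = 0.372: g = 0.0008, g' = -0.494 → ψ₁ = 0.373
Converged at ψ₁ = 0.373.
Drum-1 compositions:
  1: x = 0.118, y = 0.408
  2: x = 0.291, y = 0.221
  3: x = 0.478, y = 0.320
  4: x = 0.113, y = 0.051
Drum-2 feed = drum-1 vapor: z₂ = (0.4077, 0.2212, 0.3202, 0.0510).
Drum 2:
Rachford–Rice: g(ψ₂) = Σ zᵢ(Kᵢ−1)/(1+ψ₂(Kᵢ−1)) = 0.
g(0) = ΣzᵢKᵢ − 1 = 0.144 and g(1) = 1 − Σzᵢ/Kᵢ = -0.592, so a root lies in (0, 1).
Newton iteration, ψ₂⁰ = 0.6:
  ψ₂ = 0.600: g = -0.2350, g' = -0.656 → ψ₂ = 0.242
  ψ₂ = 0.242: g = -0.0178, g' = -0.606 → ψ₂ = 0.213
Converged at ψ₂ = 0.213.
  1: x = 0.326, y = 0.710
  2: x = 0.249, y = 0.119
  3: x = 0.365, y = 0.153
  4: x = 0.060, y = 0.017

x_1 (drum 2) = 0.326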